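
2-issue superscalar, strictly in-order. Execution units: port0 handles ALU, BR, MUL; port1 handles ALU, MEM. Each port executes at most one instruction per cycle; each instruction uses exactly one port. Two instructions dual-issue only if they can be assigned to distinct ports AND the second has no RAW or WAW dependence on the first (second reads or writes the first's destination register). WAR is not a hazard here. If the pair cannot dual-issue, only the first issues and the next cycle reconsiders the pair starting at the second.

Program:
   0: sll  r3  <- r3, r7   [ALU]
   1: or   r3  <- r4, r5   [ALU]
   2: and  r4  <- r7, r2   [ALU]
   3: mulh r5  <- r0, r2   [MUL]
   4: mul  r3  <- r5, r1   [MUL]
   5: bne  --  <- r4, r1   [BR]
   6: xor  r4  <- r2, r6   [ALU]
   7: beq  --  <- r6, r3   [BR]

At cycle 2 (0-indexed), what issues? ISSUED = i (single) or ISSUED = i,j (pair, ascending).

ISSUED = 3

  cy0 -> i0 (sll) WAW r3
  cy1 -> i1&i2 (or/and) pair
  cy2 -> i3 (mulh) no-port MUL/MUL
  cy3 -> i4 (mul) no-port MUL/BR
  cy4 -> i5&i6 (bne/xor) pair
  cy5 -> i7 (beq) tail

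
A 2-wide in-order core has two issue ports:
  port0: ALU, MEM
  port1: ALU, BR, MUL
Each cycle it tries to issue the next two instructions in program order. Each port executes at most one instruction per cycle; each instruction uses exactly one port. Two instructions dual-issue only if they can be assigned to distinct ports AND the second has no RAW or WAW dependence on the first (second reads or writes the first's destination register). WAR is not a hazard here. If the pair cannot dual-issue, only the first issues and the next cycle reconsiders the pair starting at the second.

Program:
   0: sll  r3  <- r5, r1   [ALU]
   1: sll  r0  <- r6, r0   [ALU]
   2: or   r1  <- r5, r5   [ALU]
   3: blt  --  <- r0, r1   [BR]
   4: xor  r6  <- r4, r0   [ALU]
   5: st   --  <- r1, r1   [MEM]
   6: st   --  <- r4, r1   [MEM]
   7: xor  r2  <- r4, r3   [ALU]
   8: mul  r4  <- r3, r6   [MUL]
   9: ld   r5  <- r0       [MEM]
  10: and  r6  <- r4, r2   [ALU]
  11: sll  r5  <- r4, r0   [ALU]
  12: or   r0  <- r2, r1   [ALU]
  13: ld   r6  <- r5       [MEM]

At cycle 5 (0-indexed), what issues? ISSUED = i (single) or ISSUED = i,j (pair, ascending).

0. sll.ALU;sll.ALU @i0&i1  | dual
1. or.ALU @i2  | RAW r1
2. blt.BR;xor.ALU @i3&i4  | dual
3. st.MEM @i5  | no-port MEM/MEM
4. st.MEM;xor.ALU @i6&i7  | dual
5. mul.MUL;ld.MEM @i8&i9  | dual
6. and.ALU;sll.ALU @i10&i11  | dual
7. or.ALU;ld.MEM @i12&i13  | dual

ISSUED = 8,9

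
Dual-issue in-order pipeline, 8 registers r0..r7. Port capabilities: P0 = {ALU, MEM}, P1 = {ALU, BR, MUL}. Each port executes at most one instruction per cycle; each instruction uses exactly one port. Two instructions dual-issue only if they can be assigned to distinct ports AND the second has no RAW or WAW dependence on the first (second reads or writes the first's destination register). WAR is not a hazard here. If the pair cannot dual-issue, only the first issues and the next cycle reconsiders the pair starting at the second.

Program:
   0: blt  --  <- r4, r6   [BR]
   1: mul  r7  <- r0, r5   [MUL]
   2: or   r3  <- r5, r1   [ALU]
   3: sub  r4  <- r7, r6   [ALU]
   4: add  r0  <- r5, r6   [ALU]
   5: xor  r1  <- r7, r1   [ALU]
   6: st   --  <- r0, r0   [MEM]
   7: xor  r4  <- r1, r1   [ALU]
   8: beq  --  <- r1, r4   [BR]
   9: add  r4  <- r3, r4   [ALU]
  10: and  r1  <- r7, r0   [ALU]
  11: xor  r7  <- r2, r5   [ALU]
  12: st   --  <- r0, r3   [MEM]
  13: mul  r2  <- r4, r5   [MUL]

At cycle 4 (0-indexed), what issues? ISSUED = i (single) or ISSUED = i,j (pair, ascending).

ISSUED = 7

c0: i0 blt  no-port BR/MUL
c1: i1&i2 mul;or  2-wide
c2: i3&i4 sub;add  2-wide
c3: i5&i6 xor;st  2-wide
c4: i7 xor  RAW r4
c5: i8&i9 beq;add  2-wide
c6: i10&i11 and;xor  2-wide
c7: i12&i13 st;mul  2-wide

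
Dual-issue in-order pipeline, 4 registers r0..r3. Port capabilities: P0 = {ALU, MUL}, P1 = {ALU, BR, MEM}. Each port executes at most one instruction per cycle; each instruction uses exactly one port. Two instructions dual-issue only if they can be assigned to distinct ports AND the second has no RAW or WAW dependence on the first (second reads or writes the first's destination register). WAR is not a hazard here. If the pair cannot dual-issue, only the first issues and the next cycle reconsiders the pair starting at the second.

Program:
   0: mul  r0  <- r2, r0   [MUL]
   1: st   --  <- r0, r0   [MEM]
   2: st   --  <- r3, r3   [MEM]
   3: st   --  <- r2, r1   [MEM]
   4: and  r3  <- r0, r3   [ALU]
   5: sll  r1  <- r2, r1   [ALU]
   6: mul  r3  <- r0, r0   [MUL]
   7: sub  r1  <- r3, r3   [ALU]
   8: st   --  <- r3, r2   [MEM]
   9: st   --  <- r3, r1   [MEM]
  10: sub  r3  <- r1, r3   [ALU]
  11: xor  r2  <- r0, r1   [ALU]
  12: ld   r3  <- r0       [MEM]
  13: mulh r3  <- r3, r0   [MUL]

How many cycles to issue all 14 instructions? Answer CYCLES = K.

CYCLES = 9

c0: i0 mul  RAW r0
c1: i1 st  no-port MEM/MEM
c2: i2 st  no-port MEM/MEM
c3: i3,i4 st+and  dual
c4: i5,i6 sll+mul  dual
c5: i7,i8 sub+st  dual
c6: i9,i10 st+sub  dual
c7: i11,i12 xor+ld  dual
c8: i13 mulh  tail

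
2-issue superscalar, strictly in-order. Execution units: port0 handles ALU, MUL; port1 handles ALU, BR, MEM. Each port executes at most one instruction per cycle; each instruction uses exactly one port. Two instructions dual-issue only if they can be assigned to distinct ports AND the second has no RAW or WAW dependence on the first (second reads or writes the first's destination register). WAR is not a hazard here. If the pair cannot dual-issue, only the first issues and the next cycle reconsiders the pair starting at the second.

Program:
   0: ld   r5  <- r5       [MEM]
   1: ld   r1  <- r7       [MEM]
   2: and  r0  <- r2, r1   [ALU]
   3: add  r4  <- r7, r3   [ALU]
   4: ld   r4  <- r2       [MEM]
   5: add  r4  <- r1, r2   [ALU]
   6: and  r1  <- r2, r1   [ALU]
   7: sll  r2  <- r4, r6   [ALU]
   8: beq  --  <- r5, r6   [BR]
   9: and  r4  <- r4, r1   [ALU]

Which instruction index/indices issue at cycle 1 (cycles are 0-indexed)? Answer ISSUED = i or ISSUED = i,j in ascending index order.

ISSUED = 1

[0] i0  ld  -- no-port MEM/MEM
[1] i1  ld  -- RAW r1
[2] i2&i3  and+add  -- dual
[3] i4  ld  -- WAW r4
[4] i5&i6  add+and  -- dual
[5] i7&i8  sll+beq  -- dual
[6] i9  and  -- tail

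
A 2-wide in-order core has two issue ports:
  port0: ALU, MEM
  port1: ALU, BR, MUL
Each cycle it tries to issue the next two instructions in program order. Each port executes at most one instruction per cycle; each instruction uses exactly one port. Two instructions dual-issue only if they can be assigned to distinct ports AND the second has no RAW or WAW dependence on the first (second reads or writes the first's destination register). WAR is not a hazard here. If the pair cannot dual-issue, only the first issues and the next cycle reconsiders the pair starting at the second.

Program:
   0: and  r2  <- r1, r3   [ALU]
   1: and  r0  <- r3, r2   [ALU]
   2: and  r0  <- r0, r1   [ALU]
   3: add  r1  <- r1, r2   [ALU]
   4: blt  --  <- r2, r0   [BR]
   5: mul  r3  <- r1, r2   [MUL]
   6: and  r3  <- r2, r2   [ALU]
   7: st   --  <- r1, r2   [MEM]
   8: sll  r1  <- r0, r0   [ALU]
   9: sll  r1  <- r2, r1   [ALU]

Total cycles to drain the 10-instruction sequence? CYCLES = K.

c0: i0 and  RAW r2
c1: i1 and  RAW+WAW r0
c2: i2/i3 and/add  dual
c3: i4 blt  no-port BR/MUL
c4: i5 mul  WAW r3
c5: i6/i7 and/st  dual
c6: i8 sll  RAW+WAW r1
c7: i9 sll  tail

CYCLES = 8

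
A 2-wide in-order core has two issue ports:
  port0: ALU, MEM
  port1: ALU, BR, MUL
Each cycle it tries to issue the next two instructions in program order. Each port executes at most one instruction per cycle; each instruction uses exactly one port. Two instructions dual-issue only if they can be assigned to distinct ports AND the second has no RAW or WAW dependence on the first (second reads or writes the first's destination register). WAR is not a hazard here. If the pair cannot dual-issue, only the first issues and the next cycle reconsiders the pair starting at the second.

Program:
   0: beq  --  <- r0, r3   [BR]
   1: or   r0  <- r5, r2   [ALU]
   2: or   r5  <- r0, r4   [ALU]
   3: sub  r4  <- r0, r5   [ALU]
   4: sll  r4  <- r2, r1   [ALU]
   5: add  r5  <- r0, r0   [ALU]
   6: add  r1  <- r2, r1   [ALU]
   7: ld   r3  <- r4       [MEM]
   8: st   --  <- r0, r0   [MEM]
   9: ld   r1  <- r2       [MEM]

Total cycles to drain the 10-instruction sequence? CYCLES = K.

[0] i0+i1  beq.BR/or.ALU  -- dual
[1] i2  or.ALU  -- RAW r5
[2] i3  sub.ALU  -- WAW r4
[3] i4+i5  sll.ALU/add.ALU  -- dual
[4] i6+i7  add.ALU/ld.MEM  -- dual
[5] i8  st.MEM  -- no-port MEM/MEM
[6] i9  ld.MEM  -- tail

CYCLES = 7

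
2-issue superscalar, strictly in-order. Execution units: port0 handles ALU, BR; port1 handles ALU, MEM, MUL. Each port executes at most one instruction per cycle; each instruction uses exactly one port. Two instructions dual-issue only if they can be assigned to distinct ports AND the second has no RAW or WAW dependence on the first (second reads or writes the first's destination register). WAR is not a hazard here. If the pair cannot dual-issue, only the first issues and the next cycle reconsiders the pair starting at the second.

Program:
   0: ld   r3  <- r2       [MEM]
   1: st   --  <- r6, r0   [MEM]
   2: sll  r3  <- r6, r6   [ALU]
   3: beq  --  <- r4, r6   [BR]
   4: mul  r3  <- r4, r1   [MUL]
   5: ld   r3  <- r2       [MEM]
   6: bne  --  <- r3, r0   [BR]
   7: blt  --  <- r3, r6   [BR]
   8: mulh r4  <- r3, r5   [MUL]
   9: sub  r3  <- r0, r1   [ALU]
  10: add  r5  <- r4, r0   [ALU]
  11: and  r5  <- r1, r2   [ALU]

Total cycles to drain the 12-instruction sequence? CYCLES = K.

t=0 i0:ld ; no-port MEM/MEM
t=1 i1+i2:st/sll ; dual
t=2 i3+i4:beq/mul ; dual
t=3 i5:ld ; RAW r3
t=4 i6:bne ; no-port BR/BR
t=5 i7+i8:blt/mulh ; dual
t=6 i9+i10:sub/add ; dual
t=7 i11:and ; tail

CYCLES = 8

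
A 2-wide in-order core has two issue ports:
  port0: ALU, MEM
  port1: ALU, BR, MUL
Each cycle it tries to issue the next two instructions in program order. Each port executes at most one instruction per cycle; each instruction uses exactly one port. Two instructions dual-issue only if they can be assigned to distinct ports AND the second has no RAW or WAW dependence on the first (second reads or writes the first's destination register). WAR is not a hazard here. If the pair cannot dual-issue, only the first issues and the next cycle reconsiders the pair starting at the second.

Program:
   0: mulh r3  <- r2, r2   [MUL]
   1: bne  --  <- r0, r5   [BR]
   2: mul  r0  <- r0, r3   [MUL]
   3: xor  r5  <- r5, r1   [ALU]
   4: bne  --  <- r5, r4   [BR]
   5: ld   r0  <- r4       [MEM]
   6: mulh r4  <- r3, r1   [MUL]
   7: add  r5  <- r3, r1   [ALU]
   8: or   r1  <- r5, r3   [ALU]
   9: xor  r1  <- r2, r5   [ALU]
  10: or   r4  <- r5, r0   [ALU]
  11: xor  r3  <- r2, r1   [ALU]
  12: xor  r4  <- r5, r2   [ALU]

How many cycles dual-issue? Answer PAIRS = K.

0. mulh @i0  | no-port MUL/BR
1. bne @i1  | no-port BR/MUL
2. mul;xor @i2/i3  | 2-wide
3. bne;ld @i4/i5  | 2-wide
4. mulh;add @i6/i7  | 2-wide
5. or @i8  | WAW r1
6. xor;or @i9/i10  | 2-wide
7. xor;xor @i11/i12  | 2-wide

PAIRS = 5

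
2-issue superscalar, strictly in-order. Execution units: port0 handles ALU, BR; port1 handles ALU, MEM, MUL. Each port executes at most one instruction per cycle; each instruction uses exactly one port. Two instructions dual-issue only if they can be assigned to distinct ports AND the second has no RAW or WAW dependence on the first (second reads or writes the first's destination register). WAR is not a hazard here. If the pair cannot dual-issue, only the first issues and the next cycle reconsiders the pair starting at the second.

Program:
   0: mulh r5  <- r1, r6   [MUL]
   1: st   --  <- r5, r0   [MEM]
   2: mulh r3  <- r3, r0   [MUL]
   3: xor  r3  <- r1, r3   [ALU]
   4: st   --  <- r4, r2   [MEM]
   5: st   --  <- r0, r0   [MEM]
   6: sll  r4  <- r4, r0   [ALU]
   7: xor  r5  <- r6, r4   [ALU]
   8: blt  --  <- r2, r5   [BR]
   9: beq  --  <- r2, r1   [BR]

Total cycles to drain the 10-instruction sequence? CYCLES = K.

#0 head=0: mulh.MUL i0 no-port MUL/MEM
#1 head=1: st.MEM i1 no-port MEM/MUL
#2 head=2: mulh.MUL i2 RAW+WAW r3
#3 head=3: xor.ALU st.MEM i3/i4 dual
#4 head=5: st.MEM sll.ALU i5/i6 dual
#5 head=7: xor.ALU i7 RAW r5
#6 head=8: blt.BR i8 no-port BR/BR
#7 head=9: beq.BR i9 tail

CYCLES = 8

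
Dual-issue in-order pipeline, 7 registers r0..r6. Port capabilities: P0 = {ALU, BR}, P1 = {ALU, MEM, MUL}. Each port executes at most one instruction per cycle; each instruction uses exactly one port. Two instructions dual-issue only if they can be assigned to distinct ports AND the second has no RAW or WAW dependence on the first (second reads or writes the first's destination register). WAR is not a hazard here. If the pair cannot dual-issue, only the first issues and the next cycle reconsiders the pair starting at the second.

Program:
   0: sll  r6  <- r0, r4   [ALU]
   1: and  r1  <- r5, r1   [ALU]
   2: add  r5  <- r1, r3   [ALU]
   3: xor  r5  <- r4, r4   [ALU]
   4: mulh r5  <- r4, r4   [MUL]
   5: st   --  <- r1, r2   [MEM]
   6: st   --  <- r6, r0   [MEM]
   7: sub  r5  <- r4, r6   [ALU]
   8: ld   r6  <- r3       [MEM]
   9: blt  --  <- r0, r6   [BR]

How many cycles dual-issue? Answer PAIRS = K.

PAIRS = 2

  cy0 -> i0/i1 (sll.ALU and.ALU) pair
  cy1 -> i2 (add.ALU) WAW r5
  cy2 -> i3 (xor.ALU) WAW r5
  cy3 -> i4 (mulh.MUL) no-port MUL/MEM
  cy4 -> i5 (st.MEM) no-port MEM/MEM
  cy5 -> i6/i7 (st.MEM sub.ALU) pair
  cy6 -> i8 (ld.MEM) RAW r6
  cy7 -> i9 (blt.BR) tail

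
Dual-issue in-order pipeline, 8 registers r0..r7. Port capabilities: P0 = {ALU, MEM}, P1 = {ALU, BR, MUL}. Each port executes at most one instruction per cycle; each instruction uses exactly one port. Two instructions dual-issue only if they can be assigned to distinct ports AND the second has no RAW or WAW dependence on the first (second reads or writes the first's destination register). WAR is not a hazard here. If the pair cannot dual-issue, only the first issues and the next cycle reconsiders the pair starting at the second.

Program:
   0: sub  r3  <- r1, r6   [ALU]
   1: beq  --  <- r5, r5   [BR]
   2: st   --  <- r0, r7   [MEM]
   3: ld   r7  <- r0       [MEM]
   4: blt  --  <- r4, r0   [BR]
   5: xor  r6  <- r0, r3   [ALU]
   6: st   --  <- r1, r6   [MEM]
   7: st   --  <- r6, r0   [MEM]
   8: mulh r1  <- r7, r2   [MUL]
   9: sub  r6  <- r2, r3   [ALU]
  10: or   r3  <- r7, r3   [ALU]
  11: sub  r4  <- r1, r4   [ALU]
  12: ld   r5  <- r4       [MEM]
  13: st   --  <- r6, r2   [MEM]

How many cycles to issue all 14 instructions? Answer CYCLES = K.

CYCLES = 10

#0 head=0: sub+beq i0,i1 dual
#1 head=2: st i2 no-port MEM/MEM
#2 head=3: ld+blt i3,i4 dual
#3 head=5: xor i5 RAW r6
#4 head=6: st i6 no-port MEM/MEM
#5 head=7: st+mulh i7,i8 dual
#6 head=9: sub+or i9,i10 dual
#7 head=11: sub i11 RAW r4
#8 head=12: ld i12 no-port MEM/MEM
#9 head=13: st i13 tail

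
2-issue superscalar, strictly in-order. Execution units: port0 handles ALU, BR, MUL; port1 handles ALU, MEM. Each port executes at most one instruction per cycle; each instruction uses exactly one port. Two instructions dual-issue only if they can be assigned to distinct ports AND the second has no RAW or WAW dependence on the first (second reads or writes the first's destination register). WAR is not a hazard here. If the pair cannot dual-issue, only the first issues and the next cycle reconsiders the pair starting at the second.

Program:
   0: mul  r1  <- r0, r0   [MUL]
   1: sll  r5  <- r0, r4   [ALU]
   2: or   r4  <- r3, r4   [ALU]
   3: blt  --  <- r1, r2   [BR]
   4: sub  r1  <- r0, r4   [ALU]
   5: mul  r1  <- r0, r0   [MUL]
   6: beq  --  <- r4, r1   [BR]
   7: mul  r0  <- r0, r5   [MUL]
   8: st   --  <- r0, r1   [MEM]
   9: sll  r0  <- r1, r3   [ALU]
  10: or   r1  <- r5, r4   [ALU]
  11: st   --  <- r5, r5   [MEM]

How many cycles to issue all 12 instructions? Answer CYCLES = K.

CYCLES = 8

c0: i0,i1 mul/sll  pair
c1: i2,i3 or/blt  pair
c2: i4 sub  WAW r1
c3: i5 mul  no-port MUL/BR
c4: i6 beq  no-port BR/MUL
c5: i7 mul  RAW r0
c6: i8,i9 st/sll  pair
c7: i10,i11 or/st  pair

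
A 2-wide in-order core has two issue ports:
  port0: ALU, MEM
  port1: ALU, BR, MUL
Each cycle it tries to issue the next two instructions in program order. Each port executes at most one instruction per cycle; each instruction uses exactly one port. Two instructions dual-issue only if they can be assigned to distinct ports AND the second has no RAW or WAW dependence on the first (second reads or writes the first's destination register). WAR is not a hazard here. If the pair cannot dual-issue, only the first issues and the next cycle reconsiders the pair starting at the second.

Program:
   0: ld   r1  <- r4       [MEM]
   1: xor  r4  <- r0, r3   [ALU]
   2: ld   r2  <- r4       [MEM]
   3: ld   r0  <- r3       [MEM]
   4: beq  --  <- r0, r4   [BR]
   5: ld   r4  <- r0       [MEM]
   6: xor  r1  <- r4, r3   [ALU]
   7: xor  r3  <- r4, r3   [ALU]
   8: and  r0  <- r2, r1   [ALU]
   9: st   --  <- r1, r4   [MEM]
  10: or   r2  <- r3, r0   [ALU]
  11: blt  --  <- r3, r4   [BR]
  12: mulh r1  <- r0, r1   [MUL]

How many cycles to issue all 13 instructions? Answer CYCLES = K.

t=0 i0&i1:ld.MEM/xor.ALU ; dual
t=1 i2:ld.MEM ; no-port MEM/MEM
t=2 i3:ld.MEM ; RAW r0
t=3 i4&i5:beq.BR/ld.MEM ; dual
t=4 i6&i7:xor.ALU/xor.ALU ; dual
t=5 i8&i9:and.ALU/st.MEM ; dual
t=6 i10&i11:or.ALU/blt.BR ; dual
t=7 i12:mulh.MUL ; tail

CYCLES = 8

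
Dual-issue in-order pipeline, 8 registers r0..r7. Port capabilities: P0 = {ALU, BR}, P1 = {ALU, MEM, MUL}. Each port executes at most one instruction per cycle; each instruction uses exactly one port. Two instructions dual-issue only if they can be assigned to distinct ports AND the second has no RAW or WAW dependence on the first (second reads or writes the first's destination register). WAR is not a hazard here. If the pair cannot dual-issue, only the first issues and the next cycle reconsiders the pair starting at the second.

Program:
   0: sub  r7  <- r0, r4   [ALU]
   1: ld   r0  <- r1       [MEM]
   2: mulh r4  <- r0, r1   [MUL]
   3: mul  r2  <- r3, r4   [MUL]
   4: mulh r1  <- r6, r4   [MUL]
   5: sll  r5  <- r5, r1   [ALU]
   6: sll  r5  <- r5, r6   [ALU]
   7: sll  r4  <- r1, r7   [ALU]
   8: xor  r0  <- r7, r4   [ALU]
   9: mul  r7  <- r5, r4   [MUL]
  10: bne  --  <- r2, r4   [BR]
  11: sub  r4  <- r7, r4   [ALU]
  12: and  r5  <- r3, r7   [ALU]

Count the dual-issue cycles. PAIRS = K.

0. sub ld @i0+i1  | dual
1. mulh @i2  | no-port MUL/MUL
2. mul @i3  | no-port MUL/MUL
3. mulh @i4  | RAW r1
4. sll @i5  | RAW+WAW r5
5. sll sll @i6+i7  | dual
6. xor mul @i8+i9  | dual
7. bne sub @i10+i11  | dual
8. and @i12  | tail

PAIRS = 4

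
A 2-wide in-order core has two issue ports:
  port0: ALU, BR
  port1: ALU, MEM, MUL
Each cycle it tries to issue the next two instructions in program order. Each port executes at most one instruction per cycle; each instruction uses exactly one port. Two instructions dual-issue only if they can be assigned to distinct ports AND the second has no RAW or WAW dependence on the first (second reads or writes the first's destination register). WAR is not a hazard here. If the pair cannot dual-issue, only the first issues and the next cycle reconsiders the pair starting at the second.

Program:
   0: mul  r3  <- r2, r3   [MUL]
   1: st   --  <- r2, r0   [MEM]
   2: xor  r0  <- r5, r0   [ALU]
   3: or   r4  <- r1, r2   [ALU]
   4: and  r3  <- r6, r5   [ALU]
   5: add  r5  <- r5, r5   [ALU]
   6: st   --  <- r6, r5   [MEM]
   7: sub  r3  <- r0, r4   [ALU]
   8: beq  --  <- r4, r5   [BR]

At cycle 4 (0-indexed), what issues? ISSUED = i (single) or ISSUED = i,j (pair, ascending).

c0: i0 mul  no-port MUL/MEM
c1: i1+i2 st+xor  dual
c2: i3+i4 or+and  dual
c3: i5 add  RAW r5
c4: i6+i7 st+sub  dual
c5: i8 beq  tail

ISSUED = 6,7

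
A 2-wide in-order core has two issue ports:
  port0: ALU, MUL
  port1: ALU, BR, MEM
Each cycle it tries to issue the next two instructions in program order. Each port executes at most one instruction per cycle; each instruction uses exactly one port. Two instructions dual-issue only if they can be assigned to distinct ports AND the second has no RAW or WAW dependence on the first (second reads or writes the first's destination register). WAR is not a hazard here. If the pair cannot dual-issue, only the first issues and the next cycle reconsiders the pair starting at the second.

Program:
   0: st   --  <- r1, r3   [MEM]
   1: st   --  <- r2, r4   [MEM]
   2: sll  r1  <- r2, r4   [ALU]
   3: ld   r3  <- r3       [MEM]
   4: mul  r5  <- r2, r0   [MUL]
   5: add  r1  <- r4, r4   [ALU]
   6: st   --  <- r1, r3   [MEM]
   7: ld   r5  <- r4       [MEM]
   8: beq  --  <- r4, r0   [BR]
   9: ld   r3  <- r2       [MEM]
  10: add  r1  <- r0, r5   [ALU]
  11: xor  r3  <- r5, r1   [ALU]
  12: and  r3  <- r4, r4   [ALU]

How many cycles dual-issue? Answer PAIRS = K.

PAIRS = 3

t=0 i0:st ; no-port MEM/MEM
t=1 i1/i2:st sll ; 2-wide
t=2 i3/i4:ld mul ; 2-wide
t=3 i5:add ; RAW r1
t=4 i6:st ; no-port MEM/MEM
t=5 i7:ld ; no-port MEM/BR
t=6 i8:beq ; no-port BR/MEM
t=7 i9/i10:ld add ; 2-wide
t=8 i11:xor ; WAW r3
t=9 i12:and ; tail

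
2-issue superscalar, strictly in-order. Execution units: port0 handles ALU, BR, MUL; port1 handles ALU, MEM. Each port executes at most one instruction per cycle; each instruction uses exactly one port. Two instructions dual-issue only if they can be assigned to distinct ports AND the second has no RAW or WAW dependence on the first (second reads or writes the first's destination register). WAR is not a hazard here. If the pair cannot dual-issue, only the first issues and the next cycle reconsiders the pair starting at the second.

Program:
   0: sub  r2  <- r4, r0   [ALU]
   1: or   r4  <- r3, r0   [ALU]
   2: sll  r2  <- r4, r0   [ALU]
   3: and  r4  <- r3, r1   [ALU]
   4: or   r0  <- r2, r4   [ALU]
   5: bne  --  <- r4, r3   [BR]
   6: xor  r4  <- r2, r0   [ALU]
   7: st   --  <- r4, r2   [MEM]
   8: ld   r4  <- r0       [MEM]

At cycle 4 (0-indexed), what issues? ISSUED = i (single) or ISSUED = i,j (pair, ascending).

ISSUED = 7

#0 head=0: sub.ALU/or.ALU i0+i1 2-wide
#1 head=2: sll.ALU/and.ALU i2+i3 2-wide
#2 head=4: or.ALU/bne.BR i4+i5 2-wide
#3 head=6: xor.ALU i6 RAW r4
#4 head=7: st.MEM i7 no-port MEM/MEM
#5 head=8: ld.MEM i8 tail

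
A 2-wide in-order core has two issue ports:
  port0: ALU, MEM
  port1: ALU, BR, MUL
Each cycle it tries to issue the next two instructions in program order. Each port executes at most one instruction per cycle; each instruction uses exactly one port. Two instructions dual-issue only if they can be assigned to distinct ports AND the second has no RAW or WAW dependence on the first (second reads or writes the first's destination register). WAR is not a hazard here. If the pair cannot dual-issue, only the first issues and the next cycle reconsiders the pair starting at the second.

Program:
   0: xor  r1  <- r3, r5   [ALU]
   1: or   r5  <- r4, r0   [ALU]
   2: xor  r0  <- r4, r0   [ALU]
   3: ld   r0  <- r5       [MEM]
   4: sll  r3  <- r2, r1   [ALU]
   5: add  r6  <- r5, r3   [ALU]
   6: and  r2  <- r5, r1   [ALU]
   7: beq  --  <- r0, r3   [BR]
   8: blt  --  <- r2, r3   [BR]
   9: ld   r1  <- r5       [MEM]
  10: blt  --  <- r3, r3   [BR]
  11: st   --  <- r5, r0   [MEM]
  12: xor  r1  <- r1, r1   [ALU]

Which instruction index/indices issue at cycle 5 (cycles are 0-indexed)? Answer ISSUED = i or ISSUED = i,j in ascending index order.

c0: i0,i1 xor+or  2-wide
c1: i2 xor  WAW r0
c2: i3,i4 ld+sll  2-wide
c3: i5,i6 add+and  2-wide
c4: i7 beq  no-port BR/BR
c5: i8,i9 blt+ld  2-wide
c6: i10,i11 blt+st  2-wide
c7: i12 xor  tail

ISSUED = 8,9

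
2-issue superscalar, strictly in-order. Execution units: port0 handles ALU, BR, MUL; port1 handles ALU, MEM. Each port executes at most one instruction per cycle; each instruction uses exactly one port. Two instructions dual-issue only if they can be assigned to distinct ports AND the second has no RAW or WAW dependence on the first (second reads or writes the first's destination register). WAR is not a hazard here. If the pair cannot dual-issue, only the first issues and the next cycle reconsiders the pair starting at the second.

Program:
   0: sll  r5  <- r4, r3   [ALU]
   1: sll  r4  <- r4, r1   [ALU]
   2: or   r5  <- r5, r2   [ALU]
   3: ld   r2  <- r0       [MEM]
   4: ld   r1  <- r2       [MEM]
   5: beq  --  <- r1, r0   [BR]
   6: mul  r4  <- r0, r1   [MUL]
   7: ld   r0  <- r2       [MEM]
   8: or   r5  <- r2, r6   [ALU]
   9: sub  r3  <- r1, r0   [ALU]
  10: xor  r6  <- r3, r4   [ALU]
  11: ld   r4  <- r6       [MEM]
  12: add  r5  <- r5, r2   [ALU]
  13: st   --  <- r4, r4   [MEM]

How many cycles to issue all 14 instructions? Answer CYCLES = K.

CYCLES = 9

0. sll.ALU+sll.ALU @i0/i1  | dual
1. or.ALU+ld.MEM @i2/i3  | dual
2. ld.MEM @i4  | RAW r1
3. beq.BR @i5  | no-port BR/MUL
4. mul.MUL+ld.MEM @i6/i7  | dual
5. or.ALU+sub.ALU @i8/i9  | dual
6. xor.ALU @i10  | RAW r6
7. ld.MEM+add.ALU @i11/i12  | dual
8. st.MEM @i13  | tail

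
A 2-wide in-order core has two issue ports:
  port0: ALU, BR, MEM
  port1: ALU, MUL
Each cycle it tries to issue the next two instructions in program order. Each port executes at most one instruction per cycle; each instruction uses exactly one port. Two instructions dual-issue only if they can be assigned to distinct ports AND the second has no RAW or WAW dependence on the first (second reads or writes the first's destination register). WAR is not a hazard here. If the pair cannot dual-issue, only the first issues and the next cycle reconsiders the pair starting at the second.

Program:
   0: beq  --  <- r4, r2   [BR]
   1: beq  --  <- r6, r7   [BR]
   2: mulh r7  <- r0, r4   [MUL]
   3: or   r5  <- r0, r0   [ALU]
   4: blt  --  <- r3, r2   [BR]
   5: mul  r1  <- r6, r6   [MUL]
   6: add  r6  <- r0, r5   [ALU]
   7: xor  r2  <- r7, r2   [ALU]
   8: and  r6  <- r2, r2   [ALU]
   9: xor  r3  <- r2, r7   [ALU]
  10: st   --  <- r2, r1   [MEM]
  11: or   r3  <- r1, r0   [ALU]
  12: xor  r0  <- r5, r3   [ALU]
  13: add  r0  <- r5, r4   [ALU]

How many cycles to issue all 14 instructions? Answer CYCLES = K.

CYCLES = 9

#0 head=0: beq i0 no-port BR/BR
#1 head=1: beq/mulh i1&i2 dual
#2 head=3: or/blt i3&i4 dual
#3 head=5: mul/add i5&i6 dual
#4 head=7: xor i7 RAW r2
#5 head=8: and/xor i8&i9 dual
#6 head=10: st/or i10&i11 dual
#7 head=12: xor i12 WAW r0
#8 head=13: add i13 tail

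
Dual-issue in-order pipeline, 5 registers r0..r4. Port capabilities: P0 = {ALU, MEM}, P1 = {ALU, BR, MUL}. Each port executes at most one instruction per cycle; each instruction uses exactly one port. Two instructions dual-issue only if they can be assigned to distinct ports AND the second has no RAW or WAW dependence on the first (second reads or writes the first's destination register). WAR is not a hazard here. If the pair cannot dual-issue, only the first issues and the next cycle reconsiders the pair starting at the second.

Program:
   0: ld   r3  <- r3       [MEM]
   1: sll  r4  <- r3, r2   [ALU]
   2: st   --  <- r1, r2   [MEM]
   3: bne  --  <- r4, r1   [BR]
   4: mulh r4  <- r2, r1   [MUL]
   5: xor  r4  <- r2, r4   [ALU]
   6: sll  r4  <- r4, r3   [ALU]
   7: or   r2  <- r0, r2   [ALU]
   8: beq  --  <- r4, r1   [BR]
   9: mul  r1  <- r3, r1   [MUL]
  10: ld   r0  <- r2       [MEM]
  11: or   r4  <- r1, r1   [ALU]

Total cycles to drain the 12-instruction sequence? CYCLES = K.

CYCLES = 9

t=0 i0:ld.MEM ; RAW r3
t=1 i1/i2:sll.ALU/st.MEM ; pair
t=2 i3:bne.BR ; no-port BR/MUL
t=3 i4:mulh.MUL ; RAW+WAW r4
t=4 i5:xor.ALU ; RAW+WAW r4
t=5 i6/i7:sll.ALU/or.ALU ; pair
t=6 i8:beq.BR ; no-port BR/MUL
t=7 i9/i10:mul.MUL/ld.MEM ; pair
t=8 i11:or.ALU ; tail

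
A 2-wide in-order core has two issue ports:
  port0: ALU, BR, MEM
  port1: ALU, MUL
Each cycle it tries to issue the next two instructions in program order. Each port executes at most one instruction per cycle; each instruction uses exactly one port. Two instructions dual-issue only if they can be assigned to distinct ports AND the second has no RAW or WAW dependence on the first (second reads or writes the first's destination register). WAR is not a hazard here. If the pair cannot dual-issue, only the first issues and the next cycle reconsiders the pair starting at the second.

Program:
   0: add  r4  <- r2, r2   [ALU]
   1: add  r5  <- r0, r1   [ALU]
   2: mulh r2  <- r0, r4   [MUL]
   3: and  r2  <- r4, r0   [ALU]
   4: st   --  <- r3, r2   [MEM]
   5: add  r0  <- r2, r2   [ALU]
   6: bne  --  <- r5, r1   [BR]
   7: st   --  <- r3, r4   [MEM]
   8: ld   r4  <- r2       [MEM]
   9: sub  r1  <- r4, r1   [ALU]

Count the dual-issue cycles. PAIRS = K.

PAIRS = 2

c0: i0,i1 add.ALU+add.ALU  pair
c1: i2 mulh.MUL  WAW r2
c2: i3 and.ALU  RAW r2
c3: i4,i5 st.MEM+add.ALU  pair
c4: i6 bne.BR  no-port BR/MEM
c5: i7 st.MEM  no-port MEM/MEM
c6: i8 ld.MEM  RAW r4
c7: i9 sub.ALU  tail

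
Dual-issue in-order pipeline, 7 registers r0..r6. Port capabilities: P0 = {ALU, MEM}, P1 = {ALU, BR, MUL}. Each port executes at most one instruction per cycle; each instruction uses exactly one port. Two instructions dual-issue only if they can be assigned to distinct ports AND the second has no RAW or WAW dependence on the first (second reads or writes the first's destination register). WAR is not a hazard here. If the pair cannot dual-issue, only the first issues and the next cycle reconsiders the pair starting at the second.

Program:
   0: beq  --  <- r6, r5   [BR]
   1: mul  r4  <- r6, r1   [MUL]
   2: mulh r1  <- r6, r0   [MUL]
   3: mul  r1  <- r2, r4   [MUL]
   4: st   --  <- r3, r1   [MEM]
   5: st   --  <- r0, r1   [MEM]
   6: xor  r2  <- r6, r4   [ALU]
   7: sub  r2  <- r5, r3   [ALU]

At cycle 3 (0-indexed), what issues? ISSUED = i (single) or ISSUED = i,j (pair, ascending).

ISSUED = 3

[0] i0  beq.BR  -- no-port BR/MUL
[1] i1  mul.MUL  -- no-port MUL/MUL
[2] i2  mulh.MUL  -- no-port MUL/MUL
[3] i3  mul.MUL  -- RAW r1
[4] i4  st.MEM  -- no-port MEM/MEM
[5] i5,i6  st.MEM;xor.ALU  -- pair
[6] i7  sub.ALU  -- tail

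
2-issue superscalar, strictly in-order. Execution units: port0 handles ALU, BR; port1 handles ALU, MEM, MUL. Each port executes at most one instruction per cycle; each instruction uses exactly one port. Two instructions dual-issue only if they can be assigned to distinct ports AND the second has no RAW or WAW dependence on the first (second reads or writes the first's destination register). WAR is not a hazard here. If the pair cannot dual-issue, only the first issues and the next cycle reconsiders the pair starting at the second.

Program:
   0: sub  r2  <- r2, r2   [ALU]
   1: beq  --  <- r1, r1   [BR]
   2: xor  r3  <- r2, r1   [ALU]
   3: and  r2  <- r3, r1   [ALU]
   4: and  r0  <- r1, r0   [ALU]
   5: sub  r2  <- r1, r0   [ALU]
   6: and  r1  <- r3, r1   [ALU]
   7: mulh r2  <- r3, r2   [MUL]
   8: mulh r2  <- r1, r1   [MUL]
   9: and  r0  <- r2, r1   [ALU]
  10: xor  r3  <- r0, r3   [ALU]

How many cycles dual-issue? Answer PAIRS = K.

  cy0 -> i0/i1 (sub;beq) pair
  cy1 -> i2 (xor) RAW r3
  cy2 -> i3/i4 (and;and) pair
  cy3 -> i5/i6 (sub;and) pair
  cy4 -> i7 (mulh) no-port MUL/MUL
  cy5 -> i8 (mulh) RAW r2
  cy6 -> i9 (and) RAW r0
  cy7 -> i10 (xor) tail

PAIRS = 3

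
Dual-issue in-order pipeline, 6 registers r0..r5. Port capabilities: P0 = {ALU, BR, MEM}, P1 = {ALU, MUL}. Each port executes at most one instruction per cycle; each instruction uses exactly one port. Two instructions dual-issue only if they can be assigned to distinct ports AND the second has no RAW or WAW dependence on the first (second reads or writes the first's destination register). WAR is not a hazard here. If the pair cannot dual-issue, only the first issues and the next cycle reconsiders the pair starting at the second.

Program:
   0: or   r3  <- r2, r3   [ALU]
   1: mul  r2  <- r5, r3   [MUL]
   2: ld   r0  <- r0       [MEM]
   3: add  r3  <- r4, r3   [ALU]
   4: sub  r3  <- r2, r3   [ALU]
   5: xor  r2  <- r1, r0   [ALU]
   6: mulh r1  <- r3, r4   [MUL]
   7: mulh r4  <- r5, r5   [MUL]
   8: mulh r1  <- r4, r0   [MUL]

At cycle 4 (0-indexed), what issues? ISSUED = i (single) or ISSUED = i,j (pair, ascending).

#0 head=0: or i0 RAW r3
#1 head=1: mul;ld i1+i2 2-wide
#2 head=3: add i3 RAW+WAW r3
#3 head=4: sub;xor i4+i5 2-wide
#4 head=6: mulh i6 no-port MUL/MUL
#5 head=7: mulh i7 no-port MUL/MUL
#6 head=8: mulh i8 tail

ISSUED = 6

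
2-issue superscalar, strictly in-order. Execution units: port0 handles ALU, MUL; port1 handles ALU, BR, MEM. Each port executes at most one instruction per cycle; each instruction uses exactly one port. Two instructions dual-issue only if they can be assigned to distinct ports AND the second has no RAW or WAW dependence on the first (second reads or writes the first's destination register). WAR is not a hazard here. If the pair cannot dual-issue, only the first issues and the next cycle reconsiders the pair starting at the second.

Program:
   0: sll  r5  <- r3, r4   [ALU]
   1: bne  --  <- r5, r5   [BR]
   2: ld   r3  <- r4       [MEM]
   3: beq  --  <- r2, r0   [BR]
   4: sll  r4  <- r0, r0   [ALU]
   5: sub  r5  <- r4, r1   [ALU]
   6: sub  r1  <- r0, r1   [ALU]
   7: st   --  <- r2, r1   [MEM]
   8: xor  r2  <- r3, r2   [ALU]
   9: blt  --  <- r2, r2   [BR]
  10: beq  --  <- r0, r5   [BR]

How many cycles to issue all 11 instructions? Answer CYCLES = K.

CYCLES = 8

[0] i0  sll.ALU  -- RAW r5
[1] i1  bne.BR  -- no-port BR/MEM
[2] i2  ld.MEM  -- no-port MEM/BR
[3] i3,i4  beq.BR/sll.ALU  -- pair
[4] i5,i6  sub.ALU/sub.ALU  -- pair
[5] i7,i8  st.MEM/xor.ALU  -- pair
[6] i9  blt.BR  -- no-port BR/BR
[7] i10  beq.BR  -- tail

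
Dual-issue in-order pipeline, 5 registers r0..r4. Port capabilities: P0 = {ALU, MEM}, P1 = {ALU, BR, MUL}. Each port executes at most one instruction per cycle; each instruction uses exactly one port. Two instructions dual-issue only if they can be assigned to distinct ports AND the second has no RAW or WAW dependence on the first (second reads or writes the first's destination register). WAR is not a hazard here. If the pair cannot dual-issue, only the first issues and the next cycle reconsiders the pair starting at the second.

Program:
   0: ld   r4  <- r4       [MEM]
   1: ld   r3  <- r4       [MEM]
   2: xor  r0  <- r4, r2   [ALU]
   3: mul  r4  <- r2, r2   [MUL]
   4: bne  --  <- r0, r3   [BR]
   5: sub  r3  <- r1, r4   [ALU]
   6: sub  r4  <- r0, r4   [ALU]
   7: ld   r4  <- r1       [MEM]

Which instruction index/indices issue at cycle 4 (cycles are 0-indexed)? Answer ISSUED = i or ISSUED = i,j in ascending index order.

ISSUED = 6

#0 head=0: ld i0 no-port MEM/MEM
#1 head=1: ld+xor i1/i2 pair
#2 head=3: mul i3 no-port MUL/BR
#3 head=4: bne+sub i4/i5 pair
#4 head=6: sub i6 WAW r4
#5 head=7: ld i7 tail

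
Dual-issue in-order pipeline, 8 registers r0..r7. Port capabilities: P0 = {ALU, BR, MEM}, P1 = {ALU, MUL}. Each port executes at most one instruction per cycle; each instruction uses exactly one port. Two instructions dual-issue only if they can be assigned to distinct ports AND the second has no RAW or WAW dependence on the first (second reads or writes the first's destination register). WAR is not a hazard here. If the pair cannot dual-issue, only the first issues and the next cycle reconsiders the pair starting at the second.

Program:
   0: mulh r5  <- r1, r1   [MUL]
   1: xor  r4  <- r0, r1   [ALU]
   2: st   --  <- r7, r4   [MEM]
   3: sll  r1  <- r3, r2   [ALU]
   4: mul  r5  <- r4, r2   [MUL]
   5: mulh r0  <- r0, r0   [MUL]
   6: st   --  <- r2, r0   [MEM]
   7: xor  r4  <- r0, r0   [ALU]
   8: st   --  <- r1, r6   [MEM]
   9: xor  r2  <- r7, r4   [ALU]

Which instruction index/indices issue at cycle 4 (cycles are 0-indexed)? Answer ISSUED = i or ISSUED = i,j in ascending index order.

[0] i0/i1  mulh xor  -- 2-wide
[1] i2/i3  st sll  -- 2-wide
[2] i4  mul  -- no-port MUL/MUL
[3] i5  mulh  -- RAW r0
[4] i6/i7  st xor  -- 2-wide
[5] i8/i9  st xor  -- 2-wide

ISSUED = 6,7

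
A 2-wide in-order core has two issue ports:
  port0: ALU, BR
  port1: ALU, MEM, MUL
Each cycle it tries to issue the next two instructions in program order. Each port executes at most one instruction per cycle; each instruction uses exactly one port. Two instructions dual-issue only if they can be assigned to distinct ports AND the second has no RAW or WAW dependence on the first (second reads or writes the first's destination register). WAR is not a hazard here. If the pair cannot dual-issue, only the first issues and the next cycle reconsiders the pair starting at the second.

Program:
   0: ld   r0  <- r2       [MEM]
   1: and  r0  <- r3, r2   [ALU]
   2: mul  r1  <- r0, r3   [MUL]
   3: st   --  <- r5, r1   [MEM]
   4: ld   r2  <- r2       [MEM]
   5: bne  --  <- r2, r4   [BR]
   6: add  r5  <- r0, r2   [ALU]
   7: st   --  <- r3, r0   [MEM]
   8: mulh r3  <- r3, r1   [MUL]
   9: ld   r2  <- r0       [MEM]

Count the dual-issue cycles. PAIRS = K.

PAIRS = 1

#0 head=0: ld i0 WAW r0
#1 head=1: and i1 RAW r0
#2 head=2: mul i2 no-port MUL/MEM
#3 head=3: st i3 no-port MEM/MEM
#4 head=4: ld i4 RAW r2
#5 head=5: bne add i5+i6 pair
#6 head=7: st i7 no-port MEM/MUL
#7 head=8: mulh i8 no-port MUL/MEM
#8 head=9: ld i9 tail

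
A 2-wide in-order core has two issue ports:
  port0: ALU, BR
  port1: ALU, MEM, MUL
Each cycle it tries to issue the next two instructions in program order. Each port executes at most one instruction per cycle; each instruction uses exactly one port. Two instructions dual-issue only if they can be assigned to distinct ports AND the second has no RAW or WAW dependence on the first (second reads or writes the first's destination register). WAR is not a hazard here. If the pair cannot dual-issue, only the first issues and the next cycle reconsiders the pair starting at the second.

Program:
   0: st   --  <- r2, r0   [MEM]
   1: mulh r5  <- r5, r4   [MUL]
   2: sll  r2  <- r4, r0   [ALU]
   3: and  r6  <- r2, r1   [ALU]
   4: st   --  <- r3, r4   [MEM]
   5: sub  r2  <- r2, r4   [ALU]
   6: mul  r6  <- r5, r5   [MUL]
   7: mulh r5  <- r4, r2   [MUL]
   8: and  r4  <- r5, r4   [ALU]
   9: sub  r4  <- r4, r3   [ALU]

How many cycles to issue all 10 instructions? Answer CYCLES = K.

CYCLES = 7

  cy0 -> i0 (st.MEM) no-port MEM/MUL
  cy1 -> i1,i2 (mulh.MUL;sll.ALU) dual
  cy2 -> i3,i4 (and.ALU;st.MEM) dual
  cy3 -> i5,i6 (sub.ALU;mul.MUL) dual
  cy4 -> i7 (mulh.MUL) RAW r5
  cy5 -> i8 (and.ALU) RAW+WAW r4
  cy6 -> i9 (sub.ALU) tail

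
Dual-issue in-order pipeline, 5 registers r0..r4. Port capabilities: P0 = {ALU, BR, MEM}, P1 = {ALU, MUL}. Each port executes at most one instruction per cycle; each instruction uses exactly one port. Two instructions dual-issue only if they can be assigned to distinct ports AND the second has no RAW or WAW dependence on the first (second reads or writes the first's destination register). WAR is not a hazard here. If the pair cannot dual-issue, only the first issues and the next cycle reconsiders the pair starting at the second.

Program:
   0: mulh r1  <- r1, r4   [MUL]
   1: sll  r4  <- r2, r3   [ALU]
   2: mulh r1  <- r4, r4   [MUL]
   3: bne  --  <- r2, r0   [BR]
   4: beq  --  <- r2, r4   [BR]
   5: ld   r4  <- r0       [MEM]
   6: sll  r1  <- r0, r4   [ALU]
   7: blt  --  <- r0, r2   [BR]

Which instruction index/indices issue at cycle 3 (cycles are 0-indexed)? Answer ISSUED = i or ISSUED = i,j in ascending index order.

[0] i0&i1  mulh.MUL/sll.ALU  -- 2-wide
[1] i2&i3  mulh.MUL/bne.BR  -- 2-wide
[2] i4  beq.BR  -- no-port BR/MEM
[3] i5  ld.MEM  -- RAW r4
[4] i6&i7  sll.ALU/blt.BR  -- 2-wide

ISSUED = 5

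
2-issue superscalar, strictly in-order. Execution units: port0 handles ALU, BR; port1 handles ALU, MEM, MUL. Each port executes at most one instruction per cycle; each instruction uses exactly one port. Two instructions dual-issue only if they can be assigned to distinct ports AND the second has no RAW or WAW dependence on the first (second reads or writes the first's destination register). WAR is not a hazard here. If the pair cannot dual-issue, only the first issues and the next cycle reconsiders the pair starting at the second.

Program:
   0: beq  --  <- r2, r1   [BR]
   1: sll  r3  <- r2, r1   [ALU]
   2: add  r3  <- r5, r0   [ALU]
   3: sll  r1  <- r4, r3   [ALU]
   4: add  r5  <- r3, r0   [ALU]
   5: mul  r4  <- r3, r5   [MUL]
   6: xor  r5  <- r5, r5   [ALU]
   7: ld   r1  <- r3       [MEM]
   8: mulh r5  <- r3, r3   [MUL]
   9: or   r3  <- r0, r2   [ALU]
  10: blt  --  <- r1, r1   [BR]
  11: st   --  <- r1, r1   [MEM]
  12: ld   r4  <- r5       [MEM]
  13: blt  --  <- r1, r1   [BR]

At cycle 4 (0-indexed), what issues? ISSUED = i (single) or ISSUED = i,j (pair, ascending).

ISSUED = 7

0. beq.BR;sll.ALU @i0+i1  | 2-wide
1. add.ALU @i2  | RAW r3
2. sll.ALU;add.ALU @i3+i4  | 2-wide
3. mul.MUL;xor.ALU @i5+i6  | 2-wide
4. ld.MEM @i7  | no-port MEM/MUL
5. mulh.MUL;or.ALU @i8+i9  | 2-wide
6. blt.BR;st.MEM @i10+i11  | 2-wide
7. ld.MEM;blt.BR @i12+i13  | 2-wide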